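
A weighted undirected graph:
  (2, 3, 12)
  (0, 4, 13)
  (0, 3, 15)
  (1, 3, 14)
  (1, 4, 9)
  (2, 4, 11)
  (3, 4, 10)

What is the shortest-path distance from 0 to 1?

22

Paths from 0 to 1:
0 → 4 → 2 → 3 → 1: 13 + 11 + 12 + 14 = 50
0 → 3 → 2 → 4 → 1: 15 + 12 + 11 + 9 = 47
0 → 4 → 1: 13 + 9 = 22
0 → 3 → 4 → 1: 15 + 10 + 9 = 34
0 → 3 → 1: 15 + 14 = 29
0 → 4 → 3 → 1: 13 + 10 + 14 = 37
Best route has total 22.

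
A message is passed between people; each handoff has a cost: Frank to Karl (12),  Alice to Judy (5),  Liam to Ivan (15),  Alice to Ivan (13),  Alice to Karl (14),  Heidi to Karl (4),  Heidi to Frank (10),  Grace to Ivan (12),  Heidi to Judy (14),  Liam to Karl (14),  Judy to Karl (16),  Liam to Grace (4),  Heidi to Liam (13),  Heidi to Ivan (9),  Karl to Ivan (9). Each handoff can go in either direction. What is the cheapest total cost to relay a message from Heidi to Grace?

Some routes from Heidi to Grace:
Heidi -> Karl -> Liam -> Grace: 4 + 14 + 4 = 22
Heidi -> Ivan -> Grace: 9 + 12 = 21
Heidi -> Liam -> Grace: 13 + 4 = 17
Heidi -> Karl -> Ivan -> Grace: 4 + 9 + 12 = 25
Shortest: 17.

17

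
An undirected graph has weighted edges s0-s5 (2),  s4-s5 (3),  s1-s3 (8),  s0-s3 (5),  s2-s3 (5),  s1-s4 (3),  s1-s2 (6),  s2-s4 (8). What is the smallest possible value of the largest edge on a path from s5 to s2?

Some routes from s5 to s2:
s5 - s0 - s3 - s2: max(2, 5, 5) = 5
s5 - s4 - s1 - s3 - s2: max(3, 3, 8, 5) = 8
s5 - s4 - s1 - s2: max(3, 3, 6) = 6
s5 - s4 - s2: max(3, 8) = 8
The minimum achievable maximum is 5.

5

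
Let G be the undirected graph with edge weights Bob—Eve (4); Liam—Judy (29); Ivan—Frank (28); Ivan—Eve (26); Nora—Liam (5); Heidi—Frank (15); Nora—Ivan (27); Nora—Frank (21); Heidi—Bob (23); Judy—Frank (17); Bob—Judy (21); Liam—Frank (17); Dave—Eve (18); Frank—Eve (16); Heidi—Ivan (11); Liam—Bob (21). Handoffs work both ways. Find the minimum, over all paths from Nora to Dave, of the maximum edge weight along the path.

A few of the Nora→Dave routes:
Nora→Frank→Eve→Dave: max(21, 16, 18) = 21
Nora→Liam→Bob→Judy→Frank→Eve→Dave: max(5, 21, 21, 17, 16, 18) = 21
Nora→Frank→Liam→Bob→Eve→Dave: max(21, 17, 21, 4, 18) = 21
Nora→Liam→Frank→Eve→Dave: max(5, 17, 16, 18) = 18
Nora→Liam→Bob→Eve→Dave: max(5, 21, 4, 18) = 21
Nora→Liam→Frank→Judy→Bob→Eve→Dave: max(5, 17, 17, 21, 4, 18) = 21
Smallest bottleneck: 18.

18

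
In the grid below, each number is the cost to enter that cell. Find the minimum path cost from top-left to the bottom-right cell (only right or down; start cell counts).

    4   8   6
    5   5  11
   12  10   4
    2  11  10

38

Path (0,0) → (1,0) → (1,1) → (2,1) → (2,2) → (3,2): 4 + 5 + 5 + 10 + 4 + 10 = 38.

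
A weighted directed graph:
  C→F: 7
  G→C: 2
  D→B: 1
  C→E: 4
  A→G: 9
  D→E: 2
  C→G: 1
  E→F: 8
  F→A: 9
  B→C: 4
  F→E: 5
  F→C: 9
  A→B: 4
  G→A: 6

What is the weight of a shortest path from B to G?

5

Paths from B to G:
B -> C -> E -> F -> A -> G: 4 + 4 + 8 + 9 + 9 = 34
B -> C -> F -> A -> G: 4 + 7 + 9 + 9 = 29
B -> C -> G: 4 + 1 = 5
Best route has total 5.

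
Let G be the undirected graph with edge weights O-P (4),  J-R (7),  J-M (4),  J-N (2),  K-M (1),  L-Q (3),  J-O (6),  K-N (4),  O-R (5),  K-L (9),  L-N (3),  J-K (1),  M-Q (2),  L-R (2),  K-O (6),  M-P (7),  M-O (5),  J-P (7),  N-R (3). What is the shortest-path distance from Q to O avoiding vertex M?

10

Some routes from Q to O avoiding M:
Q - L - N - R - O: 3 + 3 + 3 + 5 = 14
Q - L - N - J - K - O: 3 + 3 + 2 + 1 + 6 = 15
Q - L - N - K - O: 3 + 3 + 4 + 6 = 16
Q - L - R - O: 3 + 2 + 5 = 10
Q - L - R - N - J - O: 3 + 2 + 3 + 2 + 6 = 16
Q - L - N - J - O: 3 + 3 + 2 + 6 = 14
Best route has total 10.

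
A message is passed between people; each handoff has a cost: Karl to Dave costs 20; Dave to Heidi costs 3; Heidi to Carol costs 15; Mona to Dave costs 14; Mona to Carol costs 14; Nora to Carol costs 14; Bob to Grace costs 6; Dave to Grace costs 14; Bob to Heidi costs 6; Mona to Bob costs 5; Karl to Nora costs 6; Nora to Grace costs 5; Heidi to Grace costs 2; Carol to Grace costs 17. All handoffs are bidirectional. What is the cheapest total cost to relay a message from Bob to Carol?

Comparing a few candidate routes:
Bob→Grace→Heidi→Carol: 6 + 2 + 15 = 23
Bob→Heidi→Carol: 6 + 15 = 21
Bob→Grace→Carol: 6 + 17 = 23
Bob→Mona→Carol: 5 + 14 = 19
The minimum is 19.

19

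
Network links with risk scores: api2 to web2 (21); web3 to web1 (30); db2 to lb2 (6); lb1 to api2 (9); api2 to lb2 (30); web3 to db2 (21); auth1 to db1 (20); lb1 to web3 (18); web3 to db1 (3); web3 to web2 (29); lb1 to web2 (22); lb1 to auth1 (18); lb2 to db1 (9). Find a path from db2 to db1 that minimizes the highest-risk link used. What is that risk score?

9

A few of the db2→db1 routes:
db2-lb2-db1: max(6, 9) = 9
db2-web3-db1: max(21, 3) = 21
db2-web3-lb1-auth1-db1: max(21, 18, 18, 20) = 21
Best route has worst link 9.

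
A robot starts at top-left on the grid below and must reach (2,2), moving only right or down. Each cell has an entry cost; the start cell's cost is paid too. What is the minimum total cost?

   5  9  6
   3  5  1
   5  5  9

23

Cheapest: (0,0)→(1,0)→(1,1)→(1,2)→(2,2)
  5 + 3 + 5 + 1 + 9 = 23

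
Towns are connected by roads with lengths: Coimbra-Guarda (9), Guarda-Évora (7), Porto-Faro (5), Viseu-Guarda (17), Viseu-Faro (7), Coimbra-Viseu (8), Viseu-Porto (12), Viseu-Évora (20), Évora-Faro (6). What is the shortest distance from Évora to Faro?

Comparing a few candidate routes:
Évora - Faro: 6
Évora - Viseu - Faro: 20 + 7 = 27
Évora - Guarda - Coimbra - Viseu - Faro: 7 + 9 + 8 + 7 = 31
The minimum is 6.

6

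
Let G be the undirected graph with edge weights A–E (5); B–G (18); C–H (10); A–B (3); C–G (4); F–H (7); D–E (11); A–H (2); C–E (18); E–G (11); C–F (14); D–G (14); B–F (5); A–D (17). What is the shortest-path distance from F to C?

Comparing a few candidate routes:
F→B→G→C: 5 + 18 + 4 = 27
F→H→C: 7 + 10 = 17
F→C: 14
F→B→A→H→C: 5 + 3 + 2 + 10 = 20
Shortest: 14.

14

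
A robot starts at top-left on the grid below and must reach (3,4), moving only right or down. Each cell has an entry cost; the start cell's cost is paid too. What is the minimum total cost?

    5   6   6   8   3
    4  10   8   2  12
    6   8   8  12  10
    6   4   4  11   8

48

Take (0,0)→(1,0)→(2,0)→(3,0)→(3,1)→(3,2)→(3,3)→(3,4) for a total of 5 + 4 + 6 + 6 + 4 + 4 + 11 + 8 = 48.
(Top row then right column would cost 58.)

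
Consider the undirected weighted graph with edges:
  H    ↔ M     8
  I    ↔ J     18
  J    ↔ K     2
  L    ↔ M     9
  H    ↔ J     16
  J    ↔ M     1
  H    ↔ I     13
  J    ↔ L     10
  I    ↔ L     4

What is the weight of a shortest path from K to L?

Checking several routes:
K -> J -> I -> L: 2 + 18 + 4 = 24
K -> J -> M -> H -> I -> L: 2 + 1 + 8 + 13 + 4 = 28
K -> J -> M -> L: 2 + 1 + 9 = 12
K -> J -> H -> M -> L: 2 + 16 + 8 + 9 = 35
K -> J -> L: 2 + 10 = 12
K -> J -> H -> I -> L: 2 + 16 + 13 + 4 = 35
Best route has total 12.

12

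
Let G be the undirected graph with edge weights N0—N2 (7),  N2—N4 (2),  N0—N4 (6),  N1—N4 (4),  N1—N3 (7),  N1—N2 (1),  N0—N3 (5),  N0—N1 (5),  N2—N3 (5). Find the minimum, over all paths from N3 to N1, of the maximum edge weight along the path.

5

A few of the N3→N1 routes:
N3 → N2 → N1: max(5, 1) = 5
N3 → N0 → N1: max(5, 5) = 5
N3 → N2 → N4 → N1: max(5, 2, 4) = 5
Best route has worst link 5.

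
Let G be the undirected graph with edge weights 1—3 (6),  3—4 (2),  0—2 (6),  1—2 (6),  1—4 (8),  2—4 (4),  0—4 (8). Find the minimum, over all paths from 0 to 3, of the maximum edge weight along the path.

Checking several routes:
0 -> 4 -> 3: max(8, 2) = 8
0 -> 2 -> 4 -> 3: max(6, 4, 2) = 6
0 -> 2 -> 1 -> 3: max(6, 6, 6) = 6
0 -> 4 -> 1 -> 3: max(8, 8, 6) = 8
The minimum achievable maximum is 6.

6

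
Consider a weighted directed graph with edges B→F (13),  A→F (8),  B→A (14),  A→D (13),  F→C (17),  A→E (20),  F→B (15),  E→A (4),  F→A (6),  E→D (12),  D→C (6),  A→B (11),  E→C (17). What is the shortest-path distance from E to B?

Routes from E to B:
E→A→B: 4 + 11 = 15
E→A→F→B: 4 + 8 + 15 = 27
Best route has total 15.

15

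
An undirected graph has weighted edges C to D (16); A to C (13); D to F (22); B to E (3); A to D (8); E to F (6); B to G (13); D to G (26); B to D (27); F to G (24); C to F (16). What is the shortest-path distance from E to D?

28

Some routes from E to D:
E -> F -> D: 6 + 22 = 28
E -> F -> C -> A -> D: 6 + 16 + 13 + 8 = 43
E -> B -> D: 3 + 27 = 30
E -> B -> G -> D: 3 + 13 + 26 = 42
E -> F -> G -> D: 6 + 24 + 26 = 56
E -> F -> C -> D: 6 + 16 + 16 = 38
Shortest: 28.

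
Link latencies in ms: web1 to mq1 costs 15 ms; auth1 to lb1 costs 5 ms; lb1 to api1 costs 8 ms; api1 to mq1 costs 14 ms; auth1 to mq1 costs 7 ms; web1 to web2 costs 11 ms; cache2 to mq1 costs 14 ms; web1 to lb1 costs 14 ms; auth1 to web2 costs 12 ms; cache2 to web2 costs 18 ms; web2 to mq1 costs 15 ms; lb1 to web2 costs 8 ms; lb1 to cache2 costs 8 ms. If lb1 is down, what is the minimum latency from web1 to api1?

Some routes from web1 to api1 avoiding lb1:
web1 - web2 - mq1 - api1: 11 + 15 + 14 = 40
web1 - mq1 - api1: 15 + 14 = 29
web1 - web2 - auth1 - mq1 - api1: 11 + 12 + 7 + 14 = 44
Shortest: 29 ms.

29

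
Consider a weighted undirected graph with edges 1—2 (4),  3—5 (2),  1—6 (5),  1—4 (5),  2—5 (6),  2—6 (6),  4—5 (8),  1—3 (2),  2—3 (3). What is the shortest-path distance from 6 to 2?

A few of the 6→2 routes:
6 → 2: 6
6 → 1 → 2: 5 + 4 = 9
6 → 1 → 3 → 2: 5 + 2 + 3 = 10
Best route has total 6.

6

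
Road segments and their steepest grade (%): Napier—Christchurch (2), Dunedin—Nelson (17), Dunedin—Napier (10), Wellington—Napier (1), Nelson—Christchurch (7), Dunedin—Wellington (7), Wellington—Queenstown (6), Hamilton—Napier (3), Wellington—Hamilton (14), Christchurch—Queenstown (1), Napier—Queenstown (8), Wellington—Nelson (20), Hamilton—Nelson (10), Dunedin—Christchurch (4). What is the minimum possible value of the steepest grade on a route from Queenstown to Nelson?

Comparing a few candidate routes:
Queenstown → Wellington → Dunedin → Christchurch → Nelson: max(6, 7, 4, 7) = 7
Queenstown → Napier → Christchurch → Nelson: max(8, 2, 7) = 8
Queenstown → Napier → Wellington → Dunedin → Christchurch → Nelson: max(8, 1, 7, 4, 7) = 8
Queenstown → Napier → Hamilton → Nelson: max(8, 3, 10) = 10
Queenstown → Christchurch → Nelson: max(1, 7) = 7
Queenstown → Wellington → Napier → Christchurch → Nelson: max(6, 1, 2, 7) = 7
Smallest bottleneck: 7%.

7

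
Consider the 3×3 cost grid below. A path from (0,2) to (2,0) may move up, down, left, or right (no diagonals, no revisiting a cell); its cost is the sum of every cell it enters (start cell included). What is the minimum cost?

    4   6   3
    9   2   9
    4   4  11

19

Best path: [0,2] [0,1] [1,1] [2,1] [2,0]
Cost: 3 + 6 + 2 + 4 + 4 = 19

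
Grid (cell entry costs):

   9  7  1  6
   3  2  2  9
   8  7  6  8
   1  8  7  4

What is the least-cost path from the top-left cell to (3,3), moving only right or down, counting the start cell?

Best path: [0,0] [1,0] [1,1] [1,2] [2,2] [3,2] [3,3]
Cost: 9 + 3 + 2 + 2 + 6 + 7 + 4 = 33
For comparison, the top-then-right route costs 44.

33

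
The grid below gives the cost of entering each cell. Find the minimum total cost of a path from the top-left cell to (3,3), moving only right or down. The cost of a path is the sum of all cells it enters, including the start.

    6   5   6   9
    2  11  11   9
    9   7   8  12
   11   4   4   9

One optimal route is [0,0] → [1,0] → [2,0] → [2,1] → [3,1] → [3,2] → [3,3].
Its cost is 6 + 2 + 9 + 7 + 4 + 4 + 9 = 41.
For comparison, the top-then-right route costs 56.

41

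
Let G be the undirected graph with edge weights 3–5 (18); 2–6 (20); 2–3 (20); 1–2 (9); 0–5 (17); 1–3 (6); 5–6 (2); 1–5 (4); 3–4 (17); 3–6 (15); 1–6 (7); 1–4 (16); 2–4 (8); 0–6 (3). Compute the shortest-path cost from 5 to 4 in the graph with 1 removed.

30

A few of the 5→4 routes:
5 - 3 - 4: 18 + 17 = 35
5 - 6 - 2 - 4: 2 + 20 + 8 = 30
5 - 6 - 3 - 4: 2 + 15 + 17 = 34
5 - 6 - 3 - 2 - 4: 2 + 15 + 20 + 8 = 45
5 - 0 - 6 - 2 - 4: 17 + 3 + 20 + 8 = 48
5 - 3 - 2 - 4: 18 + 20 + 8 = 46
Shortest: 30.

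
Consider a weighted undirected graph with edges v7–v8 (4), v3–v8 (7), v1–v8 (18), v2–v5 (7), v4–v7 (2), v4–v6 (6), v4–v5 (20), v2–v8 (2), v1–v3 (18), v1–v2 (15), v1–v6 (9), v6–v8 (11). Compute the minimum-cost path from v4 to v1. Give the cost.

15

Comparing a few candidate routes:
v4→v7→v8→v2→v1: 2 + 4 + 2 + 15 = 23
v4→v6→v8→v2→v1: 6 + 11 + 2 + 15 = 34
v4→v7→v8→v3→v1: 2 + 4 + 7 + 18 = 31
v4→v7→v8→v6→v1: 2 + 4 + 11 + 9 = 26
v4→v7→v8→v1: 2 + 4 + 18 = 24
v4→v6→v1: 6 + 9 = 15
Best route has total 15.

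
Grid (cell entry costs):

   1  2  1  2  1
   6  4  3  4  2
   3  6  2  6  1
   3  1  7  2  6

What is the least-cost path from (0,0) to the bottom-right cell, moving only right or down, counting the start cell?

One optimal route is (0,0)→(0,1)→(0,2)→(0,3)→(0,4)→(1,4)→(2,4)→(3,4).
Its cost is 1 + 2 + 1 + 2 + 1 + 2 + 1 + 6 = 16.

16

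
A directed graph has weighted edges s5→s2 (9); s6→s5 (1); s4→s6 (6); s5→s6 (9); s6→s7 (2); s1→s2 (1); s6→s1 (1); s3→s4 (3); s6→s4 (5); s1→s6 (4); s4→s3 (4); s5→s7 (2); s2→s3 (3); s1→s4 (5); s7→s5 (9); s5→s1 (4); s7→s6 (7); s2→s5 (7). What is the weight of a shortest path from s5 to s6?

8

A few of the s5→s6 routes:
s5 → s1 → s6: 4 + 4 = 8
s5 → s7 → s6: 2 + 7 = 9
s5 → s6: 9
Shortest: 8.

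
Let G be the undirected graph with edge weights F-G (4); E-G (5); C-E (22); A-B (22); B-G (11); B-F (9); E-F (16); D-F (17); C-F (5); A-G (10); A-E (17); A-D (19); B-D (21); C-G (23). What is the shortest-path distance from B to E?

Checking several routes:
B → G → F → E: 11 + 4 + 16 = 31
B → A → G → E: 22 + 10 + 5 = 37
B → F → E: 9 + 16 = 25
B → F → G → E: 9 + 4 + 5 = 18
B → F → C → E: 9 + 5 + 22 = 36
B → G → E: 11 + 5 = 16
The minimum is 16.

16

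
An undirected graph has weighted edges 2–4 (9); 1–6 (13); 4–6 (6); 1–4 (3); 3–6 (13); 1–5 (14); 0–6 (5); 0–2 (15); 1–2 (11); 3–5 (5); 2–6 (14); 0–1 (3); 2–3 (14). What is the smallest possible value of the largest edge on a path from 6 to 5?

A few of the 6→5 routes:
6 -> 3 -> 5: max(13, 5) = 13
6 -> 0 -> 1 -> 2 -> 3 -> 5: max(5, 3, 11, 14, 5) = 14
6 -> 0 -> 1 -> 4 -> 2 -> 3 -> 5: max(5, 3, 3, 9, 14, 5) = 14
Best route has worst link 13.

13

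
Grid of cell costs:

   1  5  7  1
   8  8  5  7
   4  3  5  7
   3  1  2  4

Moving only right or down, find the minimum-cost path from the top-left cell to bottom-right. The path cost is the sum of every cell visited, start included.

23

Take r0c0 -> r1c0 -> r2c0 -> r2c1 -> r3c1 -> r3c2 -> r3c3 for a total of 1 + 8 + 4 + 3 + 1 + 2 + 4 = 23.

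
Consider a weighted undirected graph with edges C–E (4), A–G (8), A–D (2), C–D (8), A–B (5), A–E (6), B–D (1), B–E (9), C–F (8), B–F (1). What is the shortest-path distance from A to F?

Checking several routes:
A → E → C → F: 6 + 4 + 8 = 18
A → B → F: 5 + 1 = 6
A → D → C → F: 2 + 8 + 8 = 18
A → E → B → F: 6 + 9 + 1 = 16
A → D → B → F: 2 + 1 + 1 = 4
Shortest: 4.

4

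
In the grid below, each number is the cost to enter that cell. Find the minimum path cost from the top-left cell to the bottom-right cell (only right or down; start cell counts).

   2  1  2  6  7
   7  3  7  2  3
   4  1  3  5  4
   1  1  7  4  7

Take [0,0]→[0,1]→[1,1]→[2,1]→[2,2]→[2,3]→[2,4]→[3,4] for a total of 2 + 1 + 3 + 1 + 3 + 5 + 4 + 7 = 26.
For comparison, the top-then-right route costs 32.

26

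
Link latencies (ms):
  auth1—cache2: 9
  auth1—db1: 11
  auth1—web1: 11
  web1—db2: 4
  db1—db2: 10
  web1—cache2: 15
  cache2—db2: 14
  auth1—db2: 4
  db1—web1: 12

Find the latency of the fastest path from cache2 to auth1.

9

Some routes from cache2 to auth1:
cache2 → web1 → db2 → auth1: 15 + 4 + 4 = 23
cache2 → auth1: 9
cache2 → db2 → auth1: 14 + 4 = 18
The minimum is 9 ms.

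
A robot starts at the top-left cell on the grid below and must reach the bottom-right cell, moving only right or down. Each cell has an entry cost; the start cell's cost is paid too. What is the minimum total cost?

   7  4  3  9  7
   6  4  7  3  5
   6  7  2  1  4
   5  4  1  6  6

34

Take [0,0] → [0,1] → [0,2] → [1,2] → [2,2] → [2,3] → [2,4] → [3,4] for a total of 7 + 4 + 3 + 7 + 2 + 1 + 4 + 6 = 34.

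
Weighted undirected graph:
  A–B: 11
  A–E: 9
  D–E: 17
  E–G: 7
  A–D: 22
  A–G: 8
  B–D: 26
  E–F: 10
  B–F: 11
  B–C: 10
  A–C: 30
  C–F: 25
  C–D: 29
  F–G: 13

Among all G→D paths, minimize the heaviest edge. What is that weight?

17

A few of the G→D routes:
G -> F -> B -> A -> E -> D: max(13, 11, 11, 9, 17) = 17
G -> E -> D: max(7, 17) = 17
G -> F -> E -> D: max(13, 10, 17) = 17
Best route has worst link 17.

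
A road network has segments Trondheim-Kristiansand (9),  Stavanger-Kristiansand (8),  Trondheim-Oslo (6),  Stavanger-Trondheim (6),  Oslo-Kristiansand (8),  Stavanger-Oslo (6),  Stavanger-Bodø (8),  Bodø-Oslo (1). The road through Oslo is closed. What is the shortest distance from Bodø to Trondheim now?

14

Paths from Bodø to Trondheim avoiding Oslo:
Bodø-Stavanger-Kristiansand-Trondheim: 8 + 8 + 9 = 25
Bodø-Stavanger-Trondheim: 8 + 6 = 14
Shortest: 14.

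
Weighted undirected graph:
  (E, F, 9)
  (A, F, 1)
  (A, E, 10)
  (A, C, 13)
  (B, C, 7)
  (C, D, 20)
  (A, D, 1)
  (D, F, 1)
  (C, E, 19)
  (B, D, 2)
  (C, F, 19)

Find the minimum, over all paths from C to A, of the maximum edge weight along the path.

7

Checking several routes:
C-B-D-F-E-A: max(7, 2, 1, 9, 10) = 10
C-A: max(13) = 13
C-B-D-F-A: max(7, 2, 1, 1) = 7
C-B-D-A: max(7, 2, 1) = 7
Best route has worst link 7.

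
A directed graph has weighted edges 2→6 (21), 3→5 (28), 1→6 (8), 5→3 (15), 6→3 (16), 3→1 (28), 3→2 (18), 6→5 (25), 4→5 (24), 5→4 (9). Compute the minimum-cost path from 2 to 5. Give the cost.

46

Candidate routes:
2 → 6 → 5: 21 + 25 = 46
2 → 6 → 3 → 5: 21 + 16 + 28 = 65
Best route has total 46.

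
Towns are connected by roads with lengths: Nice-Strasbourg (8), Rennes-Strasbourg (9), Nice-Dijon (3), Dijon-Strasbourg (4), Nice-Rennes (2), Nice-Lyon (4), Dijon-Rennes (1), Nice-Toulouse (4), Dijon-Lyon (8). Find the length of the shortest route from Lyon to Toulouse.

8

Some routes from Lyon to Toulouse:
Lyon -> Nice -> Toulouse: 4 + 4 = 8
Lyon -> Dijon -> Nice -> Toulouse: 8 + 3 + 4 = 15
Lyon -> Dijon -> Rennes -> Nice -> Toulouse: 8 + 1 + 2 + 4 = 15
The minimum is 8.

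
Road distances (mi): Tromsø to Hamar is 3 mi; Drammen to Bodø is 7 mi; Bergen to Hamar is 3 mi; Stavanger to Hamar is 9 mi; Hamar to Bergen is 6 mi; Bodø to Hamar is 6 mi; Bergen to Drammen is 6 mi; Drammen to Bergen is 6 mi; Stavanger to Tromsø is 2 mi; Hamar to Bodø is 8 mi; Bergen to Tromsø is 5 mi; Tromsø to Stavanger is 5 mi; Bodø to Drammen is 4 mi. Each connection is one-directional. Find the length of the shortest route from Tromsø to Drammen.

15

Routes from Tromsø to Drammen:
Tromsø → Hamar → Bodø → Drammen: 3 + 8 + 4 = 15
Tromsø → Stavanger → Hamar → Bergen → Drammen: 5 + 9 + 6 + 6 = 26
Tromsø → Hamar → Bergen → Drammen: 3 + 6 + 6 = 15
Tromsø → Stavanger → Hamar → Bodø → Drammen: 5 + 9 + 8 + 4 = 26
Shortest: 15 mi.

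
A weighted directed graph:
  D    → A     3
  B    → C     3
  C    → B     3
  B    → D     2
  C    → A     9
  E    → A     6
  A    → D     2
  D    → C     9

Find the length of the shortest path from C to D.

Paths from C to D:
C → B → D: 3 + 2 = 5
C → A → D: 9 + 2 = 11
The minimum is 5.

5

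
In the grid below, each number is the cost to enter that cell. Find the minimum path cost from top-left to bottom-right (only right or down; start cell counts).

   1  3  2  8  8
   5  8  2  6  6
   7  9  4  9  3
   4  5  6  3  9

30

Take [0,0] -> [0,1] -> [0,2] -> [1,2] -> [2,2] -> [3,2] -> [3,3] -> [3,4] for a total of 1 + 3 + 2 + 2 + 4 + 6 + 3 + 9 = 30.
For comparison, the top-then-right route costs 40.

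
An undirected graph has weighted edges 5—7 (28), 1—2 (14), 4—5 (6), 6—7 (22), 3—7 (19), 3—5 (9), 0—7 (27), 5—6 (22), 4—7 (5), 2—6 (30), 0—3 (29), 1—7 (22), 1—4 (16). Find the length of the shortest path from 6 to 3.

31

A few of the 6→3 routes:
6 → 5 → 3: 22 + 9 = 31
6 → 7 → 4 → 5 → 3: 22 + 5 + 6 + 9 = 42
6 → 7 → 3: 22 + 19 = 41
6 → 5 → 4 → 7 → 3: 22 + 6 + 5 + 19 = 52
Best route has total 31.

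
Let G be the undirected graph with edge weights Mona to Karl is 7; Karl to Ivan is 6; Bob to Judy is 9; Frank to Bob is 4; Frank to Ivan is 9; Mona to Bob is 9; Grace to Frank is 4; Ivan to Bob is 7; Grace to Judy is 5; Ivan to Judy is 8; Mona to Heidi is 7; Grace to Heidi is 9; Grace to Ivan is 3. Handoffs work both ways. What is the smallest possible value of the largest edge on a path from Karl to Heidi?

Checking several routes:
Karl→Ivan→Bob→Mona→Heidi: max(6, 7, 9, 7) = 9
Karl→Ivan→Bob→Frank→Grace→Heidi: max(6, 7, 4, 4, 9) = 9
Karl→Mona→Heidi: max(7, 7) = 7
Best route has worst link 7.

7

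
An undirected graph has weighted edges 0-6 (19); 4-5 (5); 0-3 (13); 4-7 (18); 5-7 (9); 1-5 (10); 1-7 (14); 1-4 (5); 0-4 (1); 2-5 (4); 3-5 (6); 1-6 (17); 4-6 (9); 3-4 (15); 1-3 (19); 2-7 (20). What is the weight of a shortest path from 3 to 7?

Checking several routes:
3 - 0 - 4 - 5 - 7: 13 + 1 + 5 + 9 = 28
3 - 4 - 5 - 7: 15 + 5 + 9 = 29
3 - 5 - 4 - 1 - 7: 6 + 5 + 5 + 14 = 30
3 - 5 - 4 - 7: 6 + 5 + 18 = 29
3 - 5 - 2 - 7: 6 + 4 + 20 = 30
3 - 5 - 7: 6 + 9 = 15
Shortest: 15.

15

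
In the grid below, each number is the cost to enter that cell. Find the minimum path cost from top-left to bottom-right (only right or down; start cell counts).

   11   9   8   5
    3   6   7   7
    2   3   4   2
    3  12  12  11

36

Best path: (0,0) → (1,0) → (2,0) → (2,1) → (2,2) → (2,3) → (3,3)
Cost: 11 + 3 + 2 + 3 + 4 + 2 + 11 = 36
For comparison, the top-then-right route costs 53.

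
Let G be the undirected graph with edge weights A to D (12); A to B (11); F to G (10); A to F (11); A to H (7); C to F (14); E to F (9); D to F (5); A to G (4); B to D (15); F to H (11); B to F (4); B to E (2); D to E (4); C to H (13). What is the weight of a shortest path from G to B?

Some routes from G to B:
G→F→B: 10 + 4 = 14
G→A→B: 4 + 11 = 15
G→A→F→B: 4 + 11 + 4 = 19
Shortest: 14.

14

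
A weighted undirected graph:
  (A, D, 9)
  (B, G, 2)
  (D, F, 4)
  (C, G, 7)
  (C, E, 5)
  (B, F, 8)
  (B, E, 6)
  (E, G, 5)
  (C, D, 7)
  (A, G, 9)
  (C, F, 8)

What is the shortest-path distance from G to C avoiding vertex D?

7

Paths from G to C avoiding D:
G -> C: 7
G -> E -> B -> F -> C: 5 + 6 + 8 + 8 = 27
G -> E -> C: 5 + 5 = 10
G -> B -> E -> C: 2 + 6 + 5 = 13
G -> B -> F -> C: 2 + 8 + 8 = 18
The minimum is 7.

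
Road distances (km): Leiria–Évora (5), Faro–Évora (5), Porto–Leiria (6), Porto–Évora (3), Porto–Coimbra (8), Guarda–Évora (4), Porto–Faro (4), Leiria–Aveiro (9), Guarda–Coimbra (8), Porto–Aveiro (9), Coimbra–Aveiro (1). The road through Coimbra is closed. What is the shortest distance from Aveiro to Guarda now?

16

Candidate routes:
Aveiro → Porto → Leiria → Évora → Guarda: 9 + 6 + 5 + 4 = 24
Aveiro → Leiria → Porto → Évora → Guarda: 9 + 6 + 3 + 4 = 22
Aveiro → Porto → Faro → Évora → Guarda: 9 + 4 + 5 + 4 = 22
Aveiro → Leiria → Évora → Guarda: 9 + 5 + 4 = 18
Aveiro → Porto → Évora → Guarda: 9 + 3 + 4 = 16
Aveiro → Leiria → Porto → Faro → Évora → Guarda: 9 + 6 + 4 + 5 + 4 = 28
Shortest: 16 km.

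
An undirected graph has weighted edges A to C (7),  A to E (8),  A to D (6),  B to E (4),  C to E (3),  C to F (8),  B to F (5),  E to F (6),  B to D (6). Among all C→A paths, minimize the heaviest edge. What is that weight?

Some routes from C to A:
C - E - B - D - A: max(3, 4, 6, 6) = 6
C - F - E - B - D - A: max(8, 6, 4, 6, 6) = 8
C - F - B - E - A: max(8, 5, 4, 8) = 8
C - E - F - B - D - A: max(3, 6, 5, 6, 6) = 6
C - A: max(7) = 7
C - F - B - D - A: max(8, 5, 6, 6) = 8
Smallest bottleneck: 6.

6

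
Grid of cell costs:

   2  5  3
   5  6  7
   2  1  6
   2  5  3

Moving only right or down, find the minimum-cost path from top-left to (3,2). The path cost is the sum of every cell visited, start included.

18

Take r0c0→r1c0→r2c0→r2c1→r3c1→r3c2 for a total of 2 + 5 + 2 + 1 + 5 + 3 = 18.
For comparison, the top-then-right route costs 26.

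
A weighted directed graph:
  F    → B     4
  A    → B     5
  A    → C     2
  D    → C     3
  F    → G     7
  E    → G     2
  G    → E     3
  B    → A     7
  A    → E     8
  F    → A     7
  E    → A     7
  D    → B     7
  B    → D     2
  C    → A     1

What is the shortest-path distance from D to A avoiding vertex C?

14

Paths from D to A avoiding C:
D -> B -> A: 7 + 7 = 14
The minimum is 14.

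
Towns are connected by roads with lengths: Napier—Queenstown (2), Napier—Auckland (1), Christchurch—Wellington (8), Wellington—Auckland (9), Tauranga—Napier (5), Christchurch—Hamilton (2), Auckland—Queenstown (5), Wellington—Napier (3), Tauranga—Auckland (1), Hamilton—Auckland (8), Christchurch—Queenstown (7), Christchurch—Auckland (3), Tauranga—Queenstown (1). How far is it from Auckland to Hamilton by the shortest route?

A few of the Auckland→Hamilton routes:
Auckland→Hamilton: 8
Auckland→Christchurch→Hamilton: 3 + 2 = 5
Auckland→Tauranga→Queenstown→Christchurch→Hamilton: 1 + 1 + 7 + 2 = 11
Shortest: 5.

5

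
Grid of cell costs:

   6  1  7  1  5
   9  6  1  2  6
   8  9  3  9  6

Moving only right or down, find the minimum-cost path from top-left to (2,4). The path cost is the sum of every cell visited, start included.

Best path: [0,0] -> [0,1] -> [1,1] -> [1,2] -> [1,3] -> [1,4] -> [2,4]
Cost: 6 + 1 + 6 + 1 + 2 + 6 + 6 = 28

28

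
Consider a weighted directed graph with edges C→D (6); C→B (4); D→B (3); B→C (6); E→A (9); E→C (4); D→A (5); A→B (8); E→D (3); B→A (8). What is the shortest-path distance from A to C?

Paths from A to C:
A → B → C: 8 + 6 = 14
Shortest: 14.

14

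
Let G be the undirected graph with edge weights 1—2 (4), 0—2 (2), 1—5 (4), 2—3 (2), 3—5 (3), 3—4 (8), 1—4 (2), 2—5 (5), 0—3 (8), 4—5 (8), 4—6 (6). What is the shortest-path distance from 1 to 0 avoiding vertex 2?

15

Routes from 1 to 0 avoiding 2:
1 -> 4 -> 5 -> 3 -> 0: 2 + 8 + 3 + 8 = 21
1 -> 4 -> 3 -> 0: 2 + 8 + 8 = 18
1 -> 5 -> 4 -> 3 -> 0: 4 + 8 + 8 + 8 = 28
1 -> 5 -> 3 -> 0: 4 + 3 + 8 = 15
Shortest: 15.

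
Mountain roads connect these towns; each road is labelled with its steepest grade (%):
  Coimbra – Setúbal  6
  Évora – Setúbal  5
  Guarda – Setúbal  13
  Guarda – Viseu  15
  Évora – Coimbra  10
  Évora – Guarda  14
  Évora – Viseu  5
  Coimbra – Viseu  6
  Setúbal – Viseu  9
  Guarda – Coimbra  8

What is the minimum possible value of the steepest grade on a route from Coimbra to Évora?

6

Some routes from Coimbra to Évora:
Coimbra → Setúbal → Viseu → Évora: max(6, 9, 5) = 9
Coimbra → Setúbal → Évora: max(6, 5) = 6
Coimbra → Viseu → Setúbal → Évora: max(6, 9, 5) = 9
Coimbra → Viseu → Évora: max(6, 5) = 6
Best route has worst link 6%.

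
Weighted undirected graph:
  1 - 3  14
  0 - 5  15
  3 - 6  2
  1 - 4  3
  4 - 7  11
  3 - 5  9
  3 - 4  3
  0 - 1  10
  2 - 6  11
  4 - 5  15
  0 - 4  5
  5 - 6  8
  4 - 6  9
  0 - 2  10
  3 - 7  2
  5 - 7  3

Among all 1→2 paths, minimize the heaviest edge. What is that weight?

A few of the 1→2 routes:
1→4→0→2: max(3, 5, 10) = 10
1→0→4→3→5→6→2: max(10, 5, 3, 9, 8, 11) = 11
1→0→4→3→7→5→6→2: max(10, 5, 3, 2, 3, 8, 11) = 11
1→0→2: max(10, 10) = 10
The minimum achievable maximum is 10.

10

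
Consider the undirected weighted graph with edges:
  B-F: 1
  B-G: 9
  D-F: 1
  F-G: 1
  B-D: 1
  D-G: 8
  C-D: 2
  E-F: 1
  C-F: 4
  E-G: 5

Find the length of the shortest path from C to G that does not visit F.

Routes from C to G avoiding F:
C -> D -> G: 2 + 8 = 10
C -> D -> B -> G: 2 + 1 + 9 = 12
Shortest: 10.

10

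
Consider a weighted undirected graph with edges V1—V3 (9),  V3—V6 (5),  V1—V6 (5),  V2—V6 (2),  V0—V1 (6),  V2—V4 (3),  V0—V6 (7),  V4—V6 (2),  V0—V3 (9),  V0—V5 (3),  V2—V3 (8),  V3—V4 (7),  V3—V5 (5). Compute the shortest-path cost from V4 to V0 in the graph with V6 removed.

15

A few of the V4→V0 routes:
V4 - V2 - V3 - V0: 3 + 8 + 9 = 20
V4 - V2 - V3 - V5 - V0: 3 + 8 + 5 + 3 = 19
V4 - V3 - V5 - V0: 7 + 5 + 3 = 15
V4 - V3 - V0: 7 + 9 = 16
The minimum is 15.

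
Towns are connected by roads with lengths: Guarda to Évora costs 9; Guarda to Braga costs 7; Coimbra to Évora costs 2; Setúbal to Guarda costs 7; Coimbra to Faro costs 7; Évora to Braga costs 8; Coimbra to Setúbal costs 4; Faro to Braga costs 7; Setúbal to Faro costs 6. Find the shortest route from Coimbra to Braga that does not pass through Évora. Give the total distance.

14

Candidate routes:
Coimbra-Faro-Braga: 7 + 7 = 14
Coimbra-Setúbal-Guarda-Braga: 4 + 7 + 7 = 18
Coimbra-Setúbal-Faro-Braga: 4 + 6 + 7 = 17
Coimbra-Faro-Setúbal-Guarda-Braga: 7 + 6 + 7 + 7 = 27
The minimum is 14.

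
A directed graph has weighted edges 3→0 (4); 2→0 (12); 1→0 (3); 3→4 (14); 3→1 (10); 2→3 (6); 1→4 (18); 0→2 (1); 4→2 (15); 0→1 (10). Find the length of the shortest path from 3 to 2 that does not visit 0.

Candidate routes:
3 -> 1 -> 4 -> 2: 10 + 18 + 15 = 43
3 -> 4 -> 2: 14 + 15 = 29
The minimum is 29.

29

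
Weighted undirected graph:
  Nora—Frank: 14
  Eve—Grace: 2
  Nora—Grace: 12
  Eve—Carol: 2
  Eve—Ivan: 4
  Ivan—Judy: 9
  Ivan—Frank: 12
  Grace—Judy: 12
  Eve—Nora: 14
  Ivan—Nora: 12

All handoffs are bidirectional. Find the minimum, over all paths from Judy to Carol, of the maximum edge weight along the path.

A few of the Judy→Carol routes:
Judy - Ivan - Nora - Grace - Eve - Carol: max(9, 12, 12, 2, 2) = 12
Judy - Grace - Nora - Ivan - Eve - Carol: max(12, 12, 12, 4, 2) = 12
Judy - Ivan - Eve - Carol: max(9, 4, 2) = 9
The minimum achievable maximum is 9.

9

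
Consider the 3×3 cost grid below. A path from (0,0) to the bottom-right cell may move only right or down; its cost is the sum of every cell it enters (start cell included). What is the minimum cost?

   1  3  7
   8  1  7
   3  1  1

7

Take [0,0]→[0,1]→[1,1]→[2,1]→[2,2] for a total of 1 + 3 + 1 + 1 + 1 = 7.
For comparison, the top-then-right route costs 19.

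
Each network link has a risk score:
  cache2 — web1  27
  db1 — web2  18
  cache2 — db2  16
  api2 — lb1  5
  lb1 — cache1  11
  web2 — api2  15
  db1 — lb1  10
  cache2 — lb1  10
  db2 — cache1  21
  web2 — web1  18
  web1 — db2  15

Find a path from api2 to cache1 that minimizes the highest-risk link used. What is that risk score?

11

Checking several routes:
api2 - web2 - db1 - lb1 - cache1: max(15, 18, 10, 11) = 18
api2 - web2 - web1 - db2 - cache1: max(15, 18, 15, 21) = 21
api2 - web2 - web1 - db2 - cache2 - lb1 - cache1: max(15, 18, 15, 16, 10, 11) = 18
api2 - web2 - db1 - lb1 - cache2 - db2 - cache1: max(15, 18, 10, 10, 16, 21) = 21
api2 - lb1 - cache1: max(5, 11) = 11
The minimum achievable maximum is 11.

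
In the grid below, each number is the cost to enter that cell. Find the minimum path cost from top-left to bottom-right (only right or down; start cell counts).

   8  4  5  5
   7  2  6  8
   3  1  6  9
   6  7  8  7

Cheapest: r0c0 → r0c1 → r1c1 → r2c1 → r2c2 → r3c2 → r3c3
  8 + 4 + 2 + 1 + 6 + 8 + 7 = 36
(Top row then right column would cost 46.)

36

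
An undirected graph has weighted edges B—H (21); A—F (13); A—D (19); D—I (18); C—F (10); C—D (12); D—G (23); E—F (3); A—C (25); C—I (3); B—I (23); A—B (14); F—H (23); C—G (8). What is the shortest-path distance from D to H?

Comparing a few candidate routes:
D → I → C → F → H: 18 + 3 + 10 + 23 = 54
D → C → F → H: 12 + 10 + 23 = 45
D → A → B → H: 19 + 14 + 21 = 54
The minimum is 45.

45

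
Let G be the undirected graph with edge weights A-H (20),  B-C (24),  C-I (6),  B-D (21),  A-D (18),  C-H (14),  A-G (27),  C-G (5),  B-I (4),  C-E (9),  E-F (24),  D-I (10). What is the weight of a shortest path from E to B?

19

Comparing a few candidate routes:
E -> C -> G -> A -> D -> I -> B: 9 + 5 + 27 + 18 + 10 + 4 = 73
E -> C -> I -> D -> B: 9 + 6 + 10 + 21 = 46
E -> C -> G -> A -> D -> B: 9 + 5 + 27 + 18 + 21 = 80
E -> C -> I -> B: 9 + 6 + 4 = 19
E -> C -> B: 9 + 24 = 33
E -> C -> H -> A -> D -> I -> B: 9 + 14 + 20 + 18 + 10 + 4 = 75
Shortest: 19.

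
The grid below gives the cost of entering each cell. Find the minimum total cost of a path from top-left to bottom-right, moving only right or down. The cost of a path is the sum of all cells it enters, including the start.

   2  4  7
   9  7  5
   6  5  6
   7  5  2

25

Path (0,0)→(0,1)→(1,1)→(2,1)→(3,1)→(3,2): 2 + 4 + 7 + 5 + 5 + 2 = 25.
For comparison, the top-then-right route costs 26.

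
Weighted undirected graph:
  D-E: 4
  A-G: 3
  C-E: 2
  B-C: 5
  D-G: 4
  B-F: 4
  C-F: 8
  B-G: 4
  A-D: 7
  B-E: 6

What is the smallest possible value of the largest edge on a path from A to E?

4

A few of the A→E routes:
A-G-B-E: max(3, 4, 6) = 6
A-D-G-B-C-E: max(7, 4, 4, 5, 2) = 7
A-G-B-C-E: max(3, 4, 5, 2) = 5
A-G-D-E: max(3, 4, 4) = 4
Smallest bottleneck: 4.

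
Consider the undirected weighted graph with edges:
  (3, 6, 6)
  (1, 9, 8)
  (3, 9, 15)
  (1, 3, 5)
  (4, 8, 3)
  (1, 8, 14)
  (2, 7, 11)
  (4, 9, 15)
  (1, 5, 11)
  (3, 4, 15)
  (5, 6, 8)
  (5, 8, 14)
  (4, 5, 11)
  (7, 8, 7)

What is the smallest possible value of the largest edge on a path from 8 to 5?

11

A few of the 8→5 routes:
8 - 1 - 5: max(14, 11) = 14
8 - 4 - 5: max(3, 11) = 11
8 - 1 - 3 - 6 - 5: max(14, 5, 6, 8) = 14
Smallest bottleneck: 11.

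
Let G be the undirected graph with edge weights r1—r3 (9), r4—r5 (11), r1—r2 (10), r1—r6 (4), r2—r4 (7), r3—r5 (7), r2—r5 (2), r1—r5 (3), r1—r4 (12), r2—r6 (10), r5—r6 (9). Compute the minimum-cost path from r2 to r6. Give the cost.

9

Some routes from r2 to r6:
r2 -> r6: 10
r2 -> r5 -> r1 -> r6: 2 + 3 + 4 = 9
r2 -> r5 -> r6: 2 + 9 = 11
Best route has total 9.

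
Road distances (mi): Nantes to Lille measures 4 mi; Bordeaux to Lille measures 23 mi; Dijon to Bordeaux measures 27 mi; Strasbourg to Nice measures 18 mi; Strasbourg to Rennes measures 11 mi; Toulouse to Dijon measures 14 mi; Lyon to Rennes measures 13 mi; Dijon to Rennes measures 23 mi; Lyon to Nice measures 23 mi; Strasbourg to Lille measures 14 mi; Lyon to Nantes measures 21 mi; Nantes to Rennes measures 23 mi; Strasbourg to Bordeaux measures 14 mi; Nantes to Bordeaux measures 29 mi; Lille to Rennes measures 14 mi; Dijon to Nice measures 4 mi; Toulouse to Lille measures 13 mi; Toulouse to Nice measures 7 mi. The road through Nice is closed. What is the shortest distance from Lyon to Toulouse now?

Some routes from Lyon to Toulouse avoiding Nice:
Lyon → Nantes → Rennes → Lille → Toulouse: 21 + 23 + 14 + 13 = 71
Lyon → Rennes → Dijon → Toulouse: 13 + 23 + 14 = 50
Lyon → Rennes → Strasbourg → Lille → Toulouse: 13 + 11 + 14 + 13 = 51
Lyon → Rennes → Lille → Toulouse: 13 + 14 + 13 = 40
Lyon → Rennes → Nantes → Lille → Toulouse: 13 + 23 + 4 + 13 = 53
Lyon → Nantes → Lille → Toulouse: 21 + 4 + 13 = 38
The minimum is 38 mi.

38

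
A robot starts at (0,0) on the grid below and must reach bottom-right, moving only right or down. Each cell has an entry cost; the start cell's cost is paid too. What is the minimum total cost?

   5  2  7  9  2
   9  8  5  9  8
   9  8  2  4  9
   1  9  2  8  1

Cheapest: (0,0) → (0,1) → (0,2) → (1,2) → (2,2) → (3,2) → (3,3) → (3,4)
  5 + 2 + 7 + 5 + 2 + 2 + 8 + 1 = 32

32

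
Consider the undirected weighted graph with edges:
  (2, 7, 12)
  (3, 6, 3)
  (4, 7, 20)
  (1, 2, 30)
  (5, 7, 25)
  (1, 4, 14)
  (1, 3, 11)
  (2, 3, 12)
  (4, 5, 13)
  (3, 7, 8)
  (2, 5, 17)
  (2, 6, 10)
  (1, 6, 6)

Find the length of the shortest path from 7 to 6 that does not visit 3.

Some routes from 7 to 6 avoiding 3:
7 - 2 - 6: 12 + 10 = 22
7 - 5 - 2 - 6: 25 + 17 + 10 = 52
7 - 2 - 1 - 6: 12 + 30 + 6 = 48
7 - 4 - 1 - 6: 20 + 14 + 6 = 40
Best route has total 22.

22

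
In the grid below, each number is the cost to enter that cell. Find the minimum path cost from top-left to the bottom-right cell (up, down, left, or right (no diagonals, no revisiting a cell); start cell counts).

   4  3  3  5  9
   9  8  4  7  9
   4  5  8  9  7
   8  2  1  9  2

Path (0,0) (0,1) (0,2) (1,2) (2,2) (3,2) (3,3) (3,4): 4 + 3 + 3 + 4 + 8 + 1 + 9 + 2 = 34.

34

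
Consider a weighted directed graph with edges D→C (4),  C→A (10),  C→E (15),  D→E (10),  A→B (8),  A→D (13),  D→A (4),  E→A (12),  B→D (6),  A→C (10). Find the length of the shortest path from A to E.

23

Some routes from A to E:
A→D→E: 13 + 10 = 23
A→C→E: 10 + 15 = 25
A→D→C→E: 13 + 4 + 15 = 32
A→B→D→E: 8 + 6 + 10 = 24
Best route has total 23.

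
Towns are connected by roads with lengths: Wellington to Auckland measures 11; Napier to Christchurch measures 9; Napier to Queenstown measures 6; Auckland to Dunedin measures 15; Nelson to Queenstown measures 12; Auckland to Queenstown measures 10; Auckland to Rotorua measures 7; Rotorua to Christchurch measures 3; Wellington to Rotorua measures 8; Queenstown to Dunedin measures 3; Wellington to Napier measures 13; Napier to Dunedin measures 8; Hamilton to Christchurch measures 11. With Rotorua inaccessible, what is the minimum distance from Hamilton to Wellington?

Some routes from Hamilton to Wellington avoiding Rotorua:
Hamilton→Christchurch→Napier→Queenstown→Auckland→Wellington: 11 + 9 + 6 + 10 + 11 = 47
Hamilton→Christchurch→Napier→Dunedin→Queenstown→Auckland→Wellington: 11 + 9 + 8 + 3 + 10 + 11 = 52
Hamilton→Christchurch→Napier→Wellington: 11 + 9 + 13 = 33
Shortest: 33.

33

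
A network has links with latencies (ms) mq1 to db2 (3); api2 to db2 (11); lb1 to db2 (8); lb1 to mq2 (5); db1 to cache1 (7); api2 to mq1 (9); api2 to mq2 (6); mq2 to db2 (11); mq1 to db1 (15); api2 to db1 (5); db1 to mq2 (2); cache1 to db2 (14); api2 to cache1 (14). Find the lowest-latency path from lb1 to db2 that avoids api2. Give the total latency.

Some routes from lb1 to db2 avoiding api2:
lb1 -> mq2 -> db2: 5 + 11 = 16
lb1 -> mq2 -> db1 -> mq1 -> db2: 5 + 2 + 15 + 3 = 25
lb1 -> db2: 8
Best route has total 8 ms.

8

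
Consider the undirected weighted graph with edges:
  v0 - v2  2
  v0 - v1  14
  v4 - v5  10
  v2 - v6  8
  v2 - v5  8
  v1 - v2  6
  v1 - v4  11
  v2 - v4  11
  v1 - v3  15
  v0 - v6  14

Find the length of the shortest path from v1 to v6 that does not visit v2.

Routes from v1 to v6 avoiding v2:
v1 → v0 → v6: 14 + 14 = 28
The minimum is 28.

28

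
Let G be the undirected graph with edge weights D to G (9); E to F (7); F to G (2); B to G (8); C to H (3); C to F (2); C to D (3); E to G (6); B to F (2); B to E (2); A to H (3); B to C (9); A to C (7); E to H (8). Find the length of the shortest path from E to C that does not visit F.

11

Some routes from E to C avoiding F:
E -> H -> C: 8 + 3 = 11
E -> G -> D -> C: 6 + 9 + 3 = 18
E -> B -> C: 2 + 9 = 11
E -> H -> A -> C: 8 + 3 + 7 = 18
The minimum is 11.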